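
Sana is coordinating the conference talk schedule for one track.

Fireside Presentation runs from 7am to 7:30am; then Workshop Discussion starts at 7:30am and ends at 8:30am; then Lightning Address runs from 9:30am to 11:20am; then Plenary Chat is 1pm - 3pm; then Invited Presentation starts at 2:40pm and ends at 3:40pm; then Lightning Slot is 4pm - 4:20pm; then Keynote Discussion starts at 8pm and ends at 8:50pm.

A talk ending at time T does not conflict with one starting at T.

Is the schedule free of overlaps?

Sorted by start: Fireside Presentation, Workshop Discussion, Lightning Address, Plenary Chat, Invited Presentation, Lightning Slot, Keynote Discussion.
Workshop Discussion starts exactly when Fireside Presentation ends (back-to-back, no overlap), so Fireside Presentation has no further overlaps.
Lightning Address starts after Workshop Discussion ends, so Workshop Discussion has no further overlaps.
Plenary Chat starts after Lightning Address ends, so Lightning Address has no further overlaps.
Invited Presentation starts before Plenary Chat ends → Plenary Chat and Invited Presentation overlap.
That's a conflict, so the schedule is not conflict-free.

No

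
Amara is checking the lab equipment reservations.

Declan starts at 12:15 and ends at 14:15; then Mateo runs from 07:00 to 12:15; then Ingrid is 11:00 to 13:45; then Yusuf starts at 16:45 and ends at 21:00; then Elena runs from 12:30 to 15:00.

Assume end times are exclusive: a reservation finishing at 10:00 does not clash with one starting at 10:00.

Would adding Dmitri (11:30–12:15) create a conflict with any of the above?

Mateo: starts 07:00 before Dmitri ends 12:15, and ends 12:15 after Dmitri starts 11:30 → overlap.
Ingrid: starts 11:00 before Dmitri ends 12:15, and ends 13:45 after Dmitri starts 11:30 → overlap.
Declan: starts 12:15 at or after Dmitri ends 12:15 → clear.
Elena: starts 12:30 at or after Dmitri ends 12:15 → clear.
Yusuf: starts 16:45 at or after Dmitri ends 12:15 → clear.
Dmitri overlaps Mateo, Ingrid.

Yes — it overlaps Ingrid, Mateo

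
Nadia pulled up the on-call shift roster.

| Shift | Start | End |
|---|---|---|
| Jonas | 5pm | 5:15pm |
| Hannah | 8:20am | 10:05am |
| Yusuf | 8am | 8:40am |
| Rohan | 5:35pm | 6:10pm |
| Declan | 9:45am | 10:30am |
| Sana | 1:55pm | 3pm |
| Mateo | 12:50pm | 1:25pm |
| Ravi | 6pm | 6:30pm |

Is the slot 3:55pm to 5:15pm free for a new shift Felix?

No — it overlaps Jonas

Yusuf: ends 8:40am at or before Felix starts 3:55pm → clear.
Hannah: ends 10:05am at or before Felix starts 3:55pm → clear.
Declan: ends 10:30am at or before Felix starts 3:55pm → clear.
Mateo: ends 1:25pm at or before Felix starts 3:55pm → clear.
Sana: ends 3pm at or before Felix starts 3:55pm → clear.
Jonas: starts 5pm before Felix ends 5:15pm, and ends 5:15pm after Felix starts 3:55pm → overlap.
Rohan: starts 5:35pm at or after Felix ends 5:15pm → clear.
Ravi: starts 6pm at or after Felix ends 5:15pm → clear.
Felix overlaps Jonas.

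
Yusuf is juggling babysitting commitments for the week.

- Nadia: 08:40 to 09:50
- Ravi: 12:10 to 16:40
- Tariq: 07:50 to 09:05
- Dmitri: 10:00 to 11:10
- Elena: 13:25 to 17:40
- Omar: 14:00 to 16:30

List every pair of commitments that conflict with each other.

Sorted by start: Tariq, Nadia, Dmitri, Ravi, Elena, Omar.
Nadia starts before Tariq ends → Tariq and Nadia overlap.
Dmitri starts after Tariq ends — done with Tariq.
Dmitri starts after Nadia ends — done with Nadia.
Ravi starts after Dmitri ends — done with Dmitri.
Elena starts before Ravi ends → Ravi and Elena overlap.
Omar starts before Ravi ends → Ravi and Omar overlap.
Omar starts before Elena ends → Elena and Omar overlap.

Elena & Omar, Elena & Ravi, Nadia & Tariq, Omar & Ravi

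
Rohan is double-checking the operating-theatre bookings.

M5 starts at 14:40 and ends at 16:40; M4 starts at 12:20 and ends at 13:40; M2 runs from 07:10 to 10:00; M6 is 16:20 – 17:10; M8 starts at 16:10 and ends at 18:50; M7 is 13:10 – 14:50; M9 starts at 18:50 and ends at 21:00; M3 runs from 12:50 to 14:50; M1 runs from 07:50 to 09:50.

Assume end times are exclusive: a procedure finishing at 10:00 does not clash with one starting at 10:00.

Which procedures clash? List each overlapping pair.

M1 & M2, M3 & M4, M3 & M5, M3 & M7, M4 & M7, M5 & M6, M5 & M7, M5 & M8, M6 & M8

Two intervals overlap when each starts before the other ends.
Sorted by start: M2, M1, M4, M3, M7, M5, M8, M6, M9.
M1 starts before M2 ends → M2 and M1 overlap.
M4 starts after M2 ends, so M2 has no further overlaps.
M4 starts after M1 ends, so M1 has no further overlaps.
M3 starts before M4 ends → M4 and M3 overlap.
M7 starts before M4 ends → M4 and M7 overlap.
M5 starts after M4 ends, so M4 has no further overlaps.
M7 starts before M3 ends → M3 and M7 overlap.
M5 starts before M3 ends → M3 and M5 overlap.
M8 starts after M3 ends, so M3 has no further overlaps.
M5 starts before M7 ends → M7 and M5 overlap.
M8 starts after M7 ends, so M7 has no further overlaps.
M8 starts before M5 ends → M5 and M8 overlap.
M6 starts before M5 ends → M5 and M6 overlap.
M9 starts after M5 ends.
M6 starts before M8 ends → M8 and M6 overlap.
M9 starts exactly when M8 ends (back-to-back, no overlap).
M9 starts after M6 ends.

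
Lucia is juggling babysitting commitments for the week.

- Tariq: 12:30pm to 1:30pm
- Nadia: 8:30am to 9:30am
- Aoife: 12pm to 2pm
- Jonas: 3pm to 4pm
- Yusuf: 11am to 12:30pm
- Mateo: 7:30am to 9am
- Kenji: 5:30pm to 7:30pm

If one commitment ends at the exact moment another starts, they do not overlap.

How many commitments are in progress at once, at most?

2

Sweep the timeline, counting +1 at each start and −1 at each end (ends before starts at a tie):
7:30am start Mateo → 1
8:30am start Nadia → 2
9am end Mateo → 1
9:30am end Nadia → 0
11am start Yusuf → 1
12pm start Aoife → 2
12:30pm end Yusuf → 1
12:30pm start Tariq → 2
1:30pm end Tariq → 1
2pm end Aoife → 0
3pm start Jonas → 1
4pm end Jonas → 0
5:30pm start Kenji → 1
7:30pm end Kenji → 0
Peak is 2, at 8:30am (Mateo, Nadia).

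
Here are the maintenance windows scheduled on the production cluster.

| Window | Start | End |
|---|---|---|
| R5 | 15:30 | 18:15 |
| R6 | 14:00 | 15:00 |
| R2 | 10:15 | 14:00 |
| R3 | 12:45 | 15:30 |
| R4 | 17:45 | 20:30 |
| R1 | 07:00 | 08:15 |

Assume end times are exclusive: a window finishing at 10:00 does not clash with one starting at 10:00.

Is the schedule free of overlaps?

No

Sorted by start: R1, R2, R3, R6, R5, R4.
R2 starts after R1 ends, so R1 has no further overlaps.
R3 starts before R2 ends → R2 and R3 overlap.
That's a conflict, so the schedule is not conflict-free.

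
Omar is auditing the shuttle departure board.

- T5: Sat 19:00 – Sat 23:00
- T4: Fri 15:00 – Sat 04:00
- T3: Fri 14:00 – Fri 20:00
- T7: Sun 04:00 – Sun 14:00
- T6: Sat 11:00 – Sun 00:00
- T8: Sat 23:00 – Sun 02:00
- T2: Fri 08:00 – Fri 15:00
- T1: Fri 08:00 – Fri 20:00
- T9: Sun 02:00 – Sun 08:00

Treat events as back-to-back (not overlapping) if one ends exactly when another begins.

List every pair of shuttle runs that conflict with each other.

Sorted by start: T1, T2, T3, T4, T6, T5, T8, T9, T7.
T2 starts before T1 ends → T1 and T2 overlap.
T3 starts before T1 ends → T1 and T3 overlap.
T4 starts before T1 ends → T1 and T4 overlap.
T6 starts after T1 ends, so T1 has no further overlaps.
T3 starts before T2 ends → T2 and T3 overlap.
T4 starts exactly when T2 ends (back-to-back, no overlap), so T2 has no further overlaps.
T4 starts before T3 ends → T3 and T4 overlap.
T6 starts after T3 ends, so T3 has no further overlaps.
T6 starts after T4 ends, so T4 has no further overlaps.
T5 starts before T6 ends → T6 and T5 overlap.
T8 starts before T6 ends → T6 and T8 overlap.
T9 starts after T6 ends, so T6 has no further overlaps.
T8 starts exactly when T5 ends (back-to-back, no overlap), so T5 has no further overlaps.
T9 starts exactly when T8 ends (back-to-back, no overlap), so T8 has no further overlaps.
T7 starts before T9 ends → T9 and T7 overlap.

T1 & T2, T1 & T3, T1 & T4, T2 & T3, T3 & T4, T5 & T6, T6 & T8, T7 & T9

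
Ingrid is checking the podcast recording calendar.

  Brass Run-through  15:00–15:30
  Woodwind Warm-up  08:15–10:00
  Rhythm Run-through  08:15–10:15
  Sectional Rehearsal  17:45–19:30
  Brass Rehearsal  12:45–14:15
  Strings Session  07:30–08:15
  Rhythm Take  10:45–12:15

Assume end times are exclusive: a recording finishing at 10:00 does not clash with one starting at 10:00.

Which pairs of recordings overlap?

Check each pair: they overlap iff neither finishes before the other starts.
Sorted by start: Strings Session, Rhythm Run-through, Woodwind Warm-up, Rhythm Take, Brass Rehearsal, Brass Run-through, Sectional Rehearsal.
Rhythm Run-through starts exactly when Strings Session ends (back-to-back, no overlap), so Strings Session has no further overlaps.
Woodwind Warm-up starts before Rhythm Run-through ends → Rhythm Run-through and Woodwind Warm-up overlap.
Rhythm Take starts after Rhythm Run-through ends, so Rhythm Run-through has no further overlaps.
Rhythm Take starts after Woodwind Warm-up ends, so Woodwind Warm-up has no further overlaps.
Brass Rehearsal starts after Rhythm Take ends, so Rhythm Take has no further overlaps.
Brass Run-through starts after Brass Rehearsal ends, so Brass Rehearsal has no further overlaps.
Sectional Rehearsal starts after Brass Run-through ends.

Rhythm Run-through & Woodwind Warm-up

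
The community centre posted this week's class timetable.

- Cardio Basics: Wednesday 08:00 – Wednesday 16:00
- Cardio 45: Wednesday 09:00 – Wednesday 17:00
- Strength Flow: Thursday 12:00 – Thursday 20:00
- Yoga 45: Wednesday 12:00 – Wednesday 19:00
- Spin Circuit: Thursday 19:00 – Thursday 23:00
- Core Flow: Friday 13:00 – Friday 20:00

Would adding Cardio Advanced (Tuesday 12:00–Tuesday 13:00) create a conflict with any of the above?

Cardio Basics: starts Wednesday 08:00 at or after Cardio Advanced ends Tuesday 13:00 → clear.
Cardio 45: starts Wednesday 09:00 at or after Cardio Advanced ends Tuesday 13:00 → clear.
Yoga 45: starts Wednesday 12:00 at or after Cardio Advanced ends Tuesday 13:00 → clear.
Strength Flow: starts Thursday 12:00 at or after Cardio Advanced ends Tuesday 13:00 → clear.
Spin Circuit: starts Thursday 19:00 at or after Cardio Advanced ends Tuesday 13:00 → clear.
Core Flow: starts Friday 13:00 at or after Cardio Advanced ends Tuesday 13:00 → clear.

No — it doesn't clash with anything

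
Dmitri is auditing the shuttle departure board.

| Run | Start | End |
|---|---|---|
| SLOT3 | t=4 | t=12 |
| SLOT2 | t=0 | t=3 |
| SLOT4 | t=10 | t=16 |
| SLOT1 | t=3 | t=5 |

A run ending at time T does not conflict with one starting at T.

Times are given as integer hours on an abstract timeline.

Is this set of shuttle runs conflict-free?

No

Sorted by start: SLOT2, SLOT1, SLOT3, SLOT4.
SLOT1 starts exactly when SLOT2 ends (back-to-back, no overlap); SLOT2 is clear from here.
SLOT3 starts before SLOT1 ends → SLOT1 and SLOT3 overlap.
That's a conflict, so the schedule is not conflict-free.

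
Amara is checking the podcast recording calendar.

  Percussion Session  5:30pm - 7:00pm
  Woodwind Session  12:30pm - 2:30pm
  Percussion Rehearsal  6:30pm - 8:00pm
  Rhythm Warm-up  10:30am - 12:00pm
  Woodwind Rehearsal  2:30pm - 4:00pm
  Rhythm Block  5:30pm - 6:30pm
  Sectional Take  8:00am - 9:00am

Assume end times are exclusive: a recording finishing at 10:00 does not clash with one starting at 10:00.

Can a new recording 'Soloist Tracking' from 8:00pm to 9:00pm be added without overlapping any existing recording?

Sectional Take: ends 9:00am at or before Soloist Tracking starts 8:00pm → clear.
Rhythm Warm-up: ends 12:00pm at or before Soloist Tracking starts 8:00pm → clear.
Woodwind Session: ends 2:30pm at or before Soloist Tracking starts 8:00pm → clear.
Woodwind Rehearsal: ends 4:00pm at or before Soloist Tracking starts 8:00pm → clear.
Percussion Session: ends 7:00pm at or before Soloist Tracking starts 8:00pm → clear.
Rhythm Block: ends 6:30pm at or before Soloist Tracking starts 8:00pm → clear.
Percussion Rehearsal: ends 8:00pm at or before Soloist Tracking starts 8:00pm → clear.

Yes — the slot is free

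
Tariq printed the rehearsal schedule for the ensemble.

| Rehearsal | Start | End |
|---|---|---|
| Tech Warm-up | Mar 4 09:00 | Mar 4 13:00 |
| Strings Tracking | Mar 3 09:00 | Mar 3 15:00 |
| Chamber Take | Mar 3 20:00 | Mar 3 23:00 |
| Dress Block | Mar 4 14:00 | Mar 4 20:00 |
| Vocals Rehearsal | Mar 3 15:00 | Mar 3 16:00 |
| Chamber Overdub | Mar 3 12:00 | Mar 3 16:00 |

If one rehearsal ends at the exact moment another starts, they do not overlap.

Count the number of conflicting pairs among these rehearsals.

Sorted by start: Strings Tracking, Chamber Overdub, Vocals Rehearsal, Chamber Take, Tech Warm-up, Dress Block.
Chamber Overdub starts before Strings Tracking ends → Strings Tracking and Chamber Overdub overlap.
Vocals Rehearsal starts exactly when Strings Tracking ends (back-to-back, no overlap), so nothing later overlaps Strings Tracking either.
Vocals Rehearsal starts before Chamber Overdub ends → Chamber Overdub and Vocals Rehearsal overlap.
Chamber Take starts after Chamber Overdub ends, so nothing later overlaps Chamber Overdub either.
Chamber Take starts after Vocals Rehearsal ends, so nothing later overlaps Vocals Rehearsal either.
Tech Warm-up starts after Chamber Take ends, so nothing later overlaps Chamber Take either.
Dress Block starts after Tech Warm-up ends.
Overlapping pairs: Chamber Overdub & Strings Tracking, Chamber Overdub & Vocals Rehearsal — 2 in total.

2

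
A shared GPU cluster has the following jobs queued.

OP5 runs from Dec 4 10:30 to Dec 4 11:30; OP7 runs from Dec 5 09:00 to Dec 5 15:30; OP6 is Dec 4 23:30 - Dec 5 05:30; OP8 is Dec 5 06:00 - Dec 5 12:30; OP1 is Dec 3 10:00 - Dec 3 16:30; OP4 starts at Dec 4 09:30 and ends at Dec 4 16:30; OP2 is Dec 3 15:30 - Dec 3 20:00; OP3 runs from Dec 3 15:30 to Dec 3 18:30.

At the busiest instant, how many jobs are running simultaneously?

3

Sort all start/end points and keep a running count:
Dec 3 10:00 start OP1 → 1
Dec 3 15:30 start OP2 → 2
Dec 3 15:30 start OP3 → 3
Dec 3 16:30 end OP1 → 2
Dec 3 18:30 end OP3 → 1
Dec 3 20:00 end OP2 → 0
Dec 4 09:30 start OP4 → 1
Dec 4 10:30 start OP5 → 2
Dec 4 11:30 end OP5 → 1
Dec 4 16:30 end OP4 → 0
Dec 4 23:30 start OP6 → 1
Dec 5 05:30 end OP6 → 0
Dec 5 06:00 start OP8 → 1
Dec 5 09:00 start OP7 → 2
Dec 5 12:30 end OP8 → 1
Dec 5 15:30 end OP7 → 0
Peak is 3, at Dec 3 15:30 (OP1, OP2, OP3).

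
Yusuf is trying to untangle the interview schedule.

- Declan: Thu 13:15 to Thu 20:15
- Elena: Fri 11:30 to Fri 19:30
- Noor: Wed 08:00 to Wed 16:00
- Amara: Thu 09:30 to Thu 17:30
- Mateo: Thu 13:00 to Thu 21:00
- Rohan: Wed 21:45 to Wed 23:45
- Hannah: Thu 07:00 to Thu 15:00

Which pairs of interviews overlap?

Sorted by start: Noor, Rohan, Hannah, Amara, Mateo, Declan, Elena.
Rohan starts after Noor ends — done with Noor.
Hannah starts after Rohan ends — done with Rohan.
Amara starts before Hannah ends → Hannah and Amara overlap.
Mateo starts before Hannah ends → Hannah and Mateo overlap.
Declan starts before Hannah ends → Hannah and Declan overlap.
Elena starts after Hannah ends.
Mateo starts before Amara ends → Amara and Mateo overlap.
Declan starts before Amara ends → Amara and Declan overlap.
Elena starts after Amara ends.
Declan starts before Mateo ends → Mateo and Declan overlap.
Elena starts after Mateo ends.
Elena starts after Declan ends.

Amara & Declan, Amara & Hannah, Amara & Mateo, Declan & Hannah, Declan & Mateo, Hannah & Mateo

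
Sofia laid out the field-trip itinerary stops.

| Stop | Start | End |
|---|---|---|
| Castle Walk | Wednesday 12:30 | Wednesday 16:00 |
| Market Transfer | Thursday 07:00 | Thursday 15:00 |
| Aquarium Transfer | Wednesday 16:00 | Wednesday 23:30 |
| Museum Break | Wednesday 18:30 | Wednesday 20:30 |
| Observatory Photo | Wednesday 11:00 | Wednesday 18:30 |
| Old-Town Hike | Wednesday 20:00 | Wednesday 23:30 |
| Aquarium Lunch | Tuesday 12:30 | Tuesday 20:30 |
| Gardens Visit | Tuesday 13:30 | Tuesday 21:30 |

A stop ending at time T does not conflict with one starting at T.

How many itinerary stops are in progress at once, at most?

Sweep the timeline, counting +1 at each start and −1 at each end (ends before starts at a tie):
Tuesday 12:30 start Aquarium Lunch → 1
Tuesday 13:30 start Gardens Visit → 2
Tuesday 20:30 end Aquarium Lunch → 1
Tuesday 21:30 end Gardens Visit → 0
Wednesday 11:00 start Observatory Photo → 1
Wednesday 12:30 start Castle Walk → 2
Wednesday 16:00 end Castle Walk → 1
Wednesday 16:00 start Aquarium Transfer → 2
Wednesday 18:30 end Observatory Photo → 1
Wednesday 18:30 start Museum Break → 2
Wednesday 20:00 start Old-Town Hike → 3
Wednesday 20:30 end Museum Break → 2
Wednesday 23:30 end Aquarium Transfer → 1
Wednesday 23:30 end Old-Town Hike → 0
Thursday 07:00 start Market Transfer → 1
Thursday 15:00 end Market Transfer → 0
Peak is 3, at Wednesday 20:00 (Aquarium Transfer, Museum Break, Old-Town Hike).

3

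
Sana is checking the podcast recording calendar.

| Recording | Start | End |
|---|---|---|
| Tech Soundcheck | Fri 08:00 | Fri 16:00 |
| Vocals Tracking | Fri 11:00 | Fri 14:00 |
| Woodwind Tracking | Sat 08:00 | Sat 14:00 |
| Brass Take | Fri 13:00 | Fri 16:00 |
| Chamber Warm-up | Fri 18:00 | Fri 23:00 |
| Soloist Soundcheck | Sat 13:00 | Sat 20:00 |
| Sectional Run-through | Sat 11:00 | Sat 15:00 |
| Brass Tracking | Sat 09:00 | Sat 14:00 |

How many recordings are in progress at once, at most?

4

Sweep the timeline, counting +1 at each start and −1 at each end (ends before starts at a tie):
Fri 08:00 start Tech Soundcheck → 1
Fri 11:00 start Vocals Tracking → 2
Fri 13:00 start Brass Take → 3
Fri 14:00 end Vocals Tracking → 2
Fri 16:00 end Brass Take → 1
Fri 16:00 end Tech Soundcheck → 0
Fri 18:00 start Chamber Warm-up → 1
Fri 23:00 end Chamber Warm-up → 0
Sat 08:00 start Woodwind Tracking → 1
Sat 09:00 start Brass Tracking → 2
Sat 11:00 start Sectional Run-through → 3
Sat 13:00 start Soloist Soundcheck → 4
Sat 14:00 end Brass Tracking → 3
Sat 14:00 end Woodwind Tracking → 2
Sat 15:00 end Sectional Run-through → 1
Sat 20:00 end Soloist Soundcheck → 0
Peak is 4, at Sat 13:00 (Brass Tracking, Sectional Run-through, Soloist Soundcheck, Woodwind Tracking).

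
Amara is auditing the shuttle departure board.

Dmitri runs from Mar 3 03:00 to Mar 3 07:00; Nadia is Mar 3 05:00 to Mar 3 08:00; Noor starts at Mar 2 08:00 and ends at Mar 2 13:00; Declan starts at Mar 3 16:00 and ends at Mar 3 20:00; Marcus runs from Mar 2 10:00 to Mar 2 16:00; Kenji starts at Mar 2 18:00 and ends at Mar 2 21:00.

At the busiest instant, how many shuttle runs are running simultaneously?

Sweep the timeline, counting +1 at each start and −1 at each end (ends before starts at a tie):
Mar 2 08:00 start Noor → 1
Mar 2 10:00 start Marcus → 2
Mar 2 13:00 end Noor → 1
Mar 2 16:00 end Marcus → 0
Mar 2 18:00 start Kenji → 1
Mar 2 21:00 end Kenji → 0
Mar 3 03:00 start Dmitri → 1
Mar 3 05:00 start Nadia → 2
Mar 3 07:00 end Dmitri → 1
Mar 3 08:00 end Nadia → 0
Mar 3 16:00 start Declan → 1
Mar 3 20:00 end Declan → 0
Peak is 2, at Mar 2 10:00 (Marcus, Noor).

2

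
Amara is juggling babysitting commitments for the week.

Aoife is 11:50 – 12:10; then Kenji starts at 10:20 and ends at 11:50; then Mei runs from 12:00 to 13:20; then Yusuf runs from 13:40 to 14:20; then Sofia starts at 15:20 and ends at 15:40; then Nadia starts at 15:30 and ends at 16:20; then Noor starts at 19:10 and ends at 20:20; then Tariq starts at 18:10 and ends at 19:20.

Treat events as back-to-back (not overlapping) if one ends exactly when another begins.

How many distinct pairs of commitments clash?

Sorted by start: Kenji, Aoife, Mei, Yusuf, Sofia, Nadia, Tariq, Noor.
Aoife starts exactly when Kenji ends (back-to-back, no overlap), so Kenji has no further overlaps.
Mei starts before Aoife ends → Aoife and Mei overlap.
Yusuf starts after Aoife ends, so Aoife has no further overlaps.
Yusuf starts after Mei ends, so Mei has no further overlaps.
Sofia starts after Yusuf ends, so Yusuf has no further overlaps.
Nadia starts before Sofia ends → Sofia and Nadia overlap.
Tariq starts after Sofia ends, so Sofia has no further overlaps.
Tariq starts after Nadia ends, so Nadia has no further overlaps.
Noor starts before Tariq ends → Tariq and Noor overlap.
Overlapping pairs: Aoife & Mei, Nadia & Sofia, Noor & Tariq — 3 in total.

3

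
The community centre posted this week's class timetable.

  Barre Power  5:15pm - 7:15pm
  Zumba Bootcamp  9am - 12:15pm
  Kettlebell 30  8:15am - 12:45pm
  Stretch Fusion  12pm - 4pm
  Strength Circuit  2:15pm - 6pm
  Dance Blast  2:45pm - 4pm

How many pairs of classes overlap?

Two intervals overlap when each starts before the other ends.
Sorted by start: Kettlebell 30, Zumba Bootcamp, Stretch Fusion, Strength Circuit, Dance Blast, Barre Power.
Zumba Bootcamp starts before Kettlebell 30 ends → Kettlebell 30 and Zumba Bootcamp overlap.
Stretch Fusion starts before Kettlebell 30 ends → Kettlebell 30 and Stretch Fusion overlap.
Strength Circuit starts after Kettlebell 30 ends, so nothing later overlaps Kettlebell 30 either.
Stretch Fusion starts before Zumba Bootcamp ends → Zumba Bootcamp and Stretch Fusion overlap.
Strength Circuit starts after Zumba Bootcamp ends, so nothing later overlaps Zumba Bootcamp either.
Strength Circuit starts before Stretch Fusion ends → Stretch Fusion and Strength Circuit overlap.
Dance Blast starts before Stretch Fusion ends → Stretch Fusion and Dance Blast overlap.
Barre Power starts after Stretch Fusion ends.
Dance Blast starts before Strength Circuit ends → Strength Circuit and Dance Blast overlap.
Barre Power starts before Strength Circuit ends → Strength Circuit and Barre Power overlap.
Barre Power starts after Dance Blast ends.
Overlapping pairs: Barre Power & Strength Circuit, Dance Blast & Strength Circuit, Dance Blast & Stretch Fusion, Kettlebell 30 & Stretch Fusion, Kettlebell 30 & Zumba Bootcamp, Strength Circuit & Stretch Fusion, Stretch Fusion & Zumba Bootcamp — 7 in total.

7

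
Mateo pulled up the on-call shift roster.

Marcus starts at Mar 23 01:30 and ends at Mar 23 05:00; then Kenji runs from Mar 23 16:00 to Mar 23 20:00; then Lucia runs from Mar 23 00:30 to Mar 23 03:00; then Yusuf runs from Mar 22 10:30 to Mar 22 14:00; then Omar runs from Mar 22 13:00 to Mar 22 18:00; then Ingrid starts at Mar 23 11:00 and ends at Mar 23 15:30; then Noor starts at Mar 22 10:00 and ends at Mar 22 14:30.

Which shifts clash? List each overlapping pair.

Lucia & Marcus, Noor & Omar, Noor & Yusuf, Omar & Yusuf

Sorted by start: Noor, Yusuf, Omar, Lucia, Marcus, Ingrid, Kenji.
Yusuf starts before Noor ends → Noor and Yusuf overlap.
Omar starts before Noor ends → Noor and Omar overlap.
Lucia starts after Noor ends, so Noor has no further overlaps.
Omar starts before Yusuf ends → Yusuf and Omar overlap.
Lucia starts after Yusuf ends, so Yusuf has no further overlaps.
Lucia starts after Omar ends, so Omar has no further overlaps.
Marcus starts before Lucia ends → Lucia and Marcus overlap.
Ingrid starts after Lucia ends, so Lucia has no further overlaps.
Ingrid starts after Marcus ends, so Marcus has no further overlaps.
Kenji starts after Ingrid ends.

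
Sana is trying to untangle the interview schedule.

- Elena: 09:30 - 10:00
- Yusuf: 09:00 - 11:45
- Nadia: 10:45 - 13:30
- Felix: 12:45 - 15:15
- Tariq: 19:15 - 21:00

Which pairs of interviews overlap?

Sorted by start: Yusuf, Elena, Nadia, Felix, Tariq.
Elena starts before Yusuf ends → Yusuf and Elena overlap.
Nadia starts before Yusuf ends → Yusuf and Nadia overlap.
Felix starts after Yusuf ends; Yusuf is clear from here.
Nadia starts after Elena ends; Elena is clear from here.
Felix starts before Nadia ends → Nadia and Felix overlap.
Tariq starts after Nadia ends.
Tariq starts after Felix ends.

Elena & Yusuf, Felix & Nadia, Nadia & Yusuf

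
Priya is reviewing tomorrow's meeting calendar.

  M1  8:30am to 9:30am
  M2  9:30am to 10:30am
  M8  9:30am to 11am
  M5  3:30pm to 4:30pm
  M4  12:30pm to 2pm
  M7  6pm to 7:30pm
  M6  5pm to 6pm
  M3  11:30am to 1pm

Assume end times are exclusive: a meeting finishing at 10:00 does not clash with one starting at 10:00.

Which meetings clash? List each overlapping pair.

Sorted by start: M1, M2, M8, M3, M4, M5, M6, M7.
M2 starts exactly when M1 ends (back-to-back, no overlap); M1 is clear from here.
M8 starts before M2 ends → M2 and M8 overlap.
M3 starts after M2 ends; M2 is clear from here.
M3 starts after M8 ends; M8 is clear from here.
M4 starts before M3 ends → M3 and M4 overlap.
M5 starts after M3 ends; M3 is clear from here.
M5 starts after M4 ends; M4 is clear from here.
M6 starts after M5 ends; M5 is clear from here.
M7 starts exactly when M6 ends (back-to-back, no overlap).

M2 & M8, M3 & M4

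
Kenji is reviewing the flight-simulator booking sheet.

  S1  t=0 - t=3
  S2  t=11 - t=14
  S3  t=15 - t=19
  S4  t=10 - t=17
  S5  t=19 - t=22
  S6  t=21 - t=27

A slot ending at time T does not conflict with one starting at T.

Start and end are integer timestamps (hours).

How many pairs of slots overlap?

Sorted by start: S1, S4, S2, S3, S5, S6.
S4 starts after S1 ends; S1 is clear from here.
S2 starts before S4 ends → S4 and S2 overlap.
S3 starts before S4 ends → S4 and S3 overlap.
S5 starts after S4 ends; S4 is clear from here.
S3 starts after S2 ends; S2 is clear from here.
S5 starts exactly when S3 ends (back-to-back, no overlap); S3 is clear from here.
S6 starts before S5 ends → S5 and S6 overlap.
Overlapping pairs: S2 & S4, S3 & S4, S5 & S6 — 3 in total.

3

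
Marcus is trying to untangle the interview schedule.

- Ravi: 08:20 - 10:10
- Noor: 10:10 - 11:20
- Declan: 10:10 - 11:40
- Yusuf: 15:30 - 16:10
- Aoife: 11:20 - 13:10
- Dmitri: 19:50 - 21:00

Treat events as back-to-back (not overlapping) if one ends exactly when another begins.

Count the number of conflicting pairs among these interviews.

2

Two intervals overlap when each starts before the other ends.
Sorted by start: Ravi, Noor, Declan, Aoife, Yusuf, Dmitri.
Noor starts exactly when Ravi ends (back-to-back, no overlap) — done with Ravi.
Declan starts before Noor ends → Noor and Declan overlap.
Aoife starts exactly when Noor ends (back-to-back, no overlap) — done with Noor.
Aoife starts before Declan ends → Declan and Aoife overlap.
Yusuf starts after Declan ends — done with Declan.
Yusuf starts after Aoife ends — done with Aoife.
Dmitri starts after Yusuf ends.
Overlapping pairs: Aoife & Declan, Declan & Noor — 2 in total.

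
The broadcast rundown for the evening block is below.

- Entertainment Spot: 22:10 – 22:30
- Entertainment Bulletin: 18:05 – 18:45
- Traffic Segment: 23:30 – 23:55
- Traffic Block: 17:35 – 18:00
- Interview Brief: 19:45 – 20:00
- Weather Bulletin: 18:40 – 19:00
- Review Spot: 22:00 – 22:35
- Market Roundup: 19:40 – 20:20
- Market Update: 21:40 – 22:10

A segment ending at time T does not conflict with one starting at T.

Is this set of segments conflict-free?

Sorted by start: Traffic Block, Entertainment Bulletin, Weather Bulletin, Market Roundup, Interview Brief, Market Update, Review Spot, Entertainment Spot, Traffic Segment.
Entertainment Bulletin starts after Traffic Block ends; Traffic Block is clear from here.
Weather Bulletin starts before Entertainment Bulletin ends → Entertainment Bulletin and Weather Bulletin overlap.
That's a conflict, so the schedule is not conflict-free.

No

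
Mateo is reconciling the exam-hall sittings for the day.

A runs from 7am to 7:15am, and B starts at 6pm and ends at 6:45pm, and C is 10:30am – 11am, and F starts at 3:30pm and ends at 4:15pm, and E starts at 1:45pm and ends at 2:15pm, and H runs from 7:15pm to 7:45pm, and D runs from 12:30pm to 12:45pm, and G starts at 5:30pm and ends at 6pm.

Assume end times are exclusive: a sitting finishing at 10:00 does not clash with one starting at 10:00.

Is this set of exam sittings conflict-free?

Yes

Check each pair: they overlap iff neither finishes before the other starts.
Sorted by start: A, C, D, E, F, G, B, H.
C starts after A ends, so A has no further overlaps.
D starts after C ends, so C has no further overlaps.
E starts after D ends, so D has no further overlaps.
F starts after E ends, so E has no further overlaps.
G starts after F ends, so F has no further overlaps.
B starts exactly when G ends (back-to-back, no overlap), so G has no further overlaps.
H starts after B ends.
Every pair is clear; the schedule has no overlaps.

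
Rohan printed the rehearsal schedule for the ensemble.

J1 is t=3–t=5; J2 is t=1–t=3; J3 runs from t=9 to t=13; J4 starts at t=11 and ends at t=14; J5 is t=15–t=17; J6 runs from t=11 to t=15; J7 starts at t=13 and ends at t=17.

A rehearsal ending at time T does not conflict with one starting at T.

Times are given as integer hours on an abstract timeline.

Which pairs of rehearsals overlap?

J3 & J4, J3 & J6, J4 & J6, J4 & J7, J5 & J7, J6 & J7

Sorted by start: J2, J1, J3, J4, J6, J7, J5.
J1 starts exactly when J2 ends (back-to-back, no overlap), so J2 has no further overlaps.
J3 starts after J1 ends, so J1 has no further overlaps.
J4 starts before J3 ends → J3 and J4 overlap.
J6 starts before J3 ends → J3 and J6 overlap.
J7 starts exactly when J3 ends (back-to-back, no overlap), so J3 has no further overlaps.
J6 starts before J4 ends → J4 and J6 overlap.
J7 starts before J4 ends → J4 and J7 overlap.
J5 starts after J4 ends.
J7 starts before J6 ends → J6 and J7 overlap.
J5 starts exactly when J6 ends (back-to-back, no overlap).
J5 starts before J7 ends → J7 and J5 overlap.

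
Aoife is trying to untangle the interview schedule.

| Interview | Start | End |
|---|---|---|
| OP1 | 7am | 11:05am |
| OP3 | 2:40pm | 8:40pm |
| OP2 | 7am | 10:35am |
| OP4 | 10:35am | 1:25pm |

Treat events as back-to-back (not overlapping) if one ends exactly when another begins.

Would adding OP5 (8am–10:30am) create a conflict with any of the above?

OP1: starts 7am before OP5 ends 10:30am, and ends 11:05am after OP5 starts 8am → overlap.
OP2: starts 7am before OP5 ends 10:30am, and ends 10:35am after OP5 starts 8am → overlap.
OP4: starts 10:35am at or after OP5 ends 10:30am → clear.
OP3: starts 2:40pm at or after OP5 ends 10:30am → clear.
OP5 overlaps OP1, OP2.

Yes — it overlaps OP1, OP2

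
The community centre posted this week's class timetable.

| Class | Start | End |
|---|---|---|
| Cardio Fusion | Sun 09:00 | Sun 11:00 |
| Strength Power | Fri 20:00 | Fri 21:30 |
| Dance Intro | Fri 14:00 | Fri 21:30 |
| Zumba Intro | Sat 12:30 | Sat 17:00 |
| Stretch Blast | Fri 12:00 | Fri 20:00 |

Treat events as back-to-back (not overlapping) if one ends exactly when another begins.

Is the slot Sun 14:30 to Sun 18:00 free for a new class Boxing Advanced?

Yes — the slot is free

Stretch Blast: ends Fri 20:00 at or before Boxing Advanced starts Sun 14:30 → clear.
Dance Intro: ends Fri 21:30 at or before Boxing Advanced starts Sun 14:30 → clear.
Strength Power: ends Fri 21:30 at or before Boxing Advanced starts Sun 14:30 → clear.
Zumba Intro: ends Sat 17:00 at or before Boxing Advanced starts Sun 14:30 → clear.
Cardio Fusion: ends Sun 11:00 at or before Boxing Advanced starts Sun 14:30 → clear.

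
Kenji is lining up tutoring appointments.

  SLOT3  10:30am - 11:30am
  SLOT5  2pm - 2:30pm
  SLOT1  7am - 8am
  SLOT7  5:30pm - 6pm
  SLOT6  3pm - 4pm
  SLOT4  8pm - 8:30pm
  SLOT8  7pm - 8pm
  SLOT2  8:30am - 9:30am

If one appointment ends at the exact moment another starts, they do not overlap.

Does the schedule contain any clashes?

No

Two intervals overlap when each starts before the other ends.
Sorted by start: SLOT1, SLOT2, SLOT3, SLOT5, SLOT6, SLOT7, SLOT8, SLOT4.
SLOT2 starts after SLOT1 ends — done with SLOT1.
SLOT3 starts after SLOT2 ends — done with SLOT2.
SLOT5 starts after SLOT3 ends — done with SLOT3.
SLOT6 starts after SLOT5 ends — done with SLOT5.
SLOT7 starts after SLOT6 ends — done with SLOT6.
SLOT8 starts after SLOT7 ends — done with SLOT7.
SLOT4 starts exactly when SLOT8 ends (back-to-back, no overlap).
Every pair is clear; the schedule has no overlaps.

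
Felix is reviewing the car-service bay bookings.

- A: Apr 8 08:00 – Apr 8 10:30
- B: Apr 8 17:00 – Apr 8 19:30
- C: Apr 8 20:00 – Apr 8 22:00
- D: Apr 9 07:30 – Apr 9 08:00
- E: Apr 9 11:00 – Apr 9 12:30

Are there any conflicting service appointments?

No

Sorted by start: A, B, C, D, E.
B starts after A ends; A is clear from here.
C starts after B ends; B is clear from here.
D starts after C ends; C is clear from here.
E starts after D ends.
Every pair is clear; the schedule has no overlaps.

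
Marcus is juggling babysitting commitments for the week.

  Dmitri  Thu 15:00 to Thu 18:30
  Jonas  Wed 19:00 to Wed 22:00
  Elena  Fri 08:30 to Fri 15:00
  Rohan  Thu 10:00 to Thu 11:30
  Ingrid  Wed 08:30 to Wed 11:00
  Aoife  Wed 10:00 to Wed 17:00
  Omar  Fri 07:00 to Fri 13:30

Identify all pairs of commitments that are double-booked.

Sorted by start: Ingrid, Aoife, Jonas, Rohan, Dmitri, Omar, Elena.
Aoife starts before Ingrid ends → Ingrid and Aoife overlap.
Jonas starts after Ingrid ends — done with Ingrid.
Jonas starts after Aoife ends — done with Aoife.
Rohan starts after Jonas ends — done with Jonas.
Dmitri starts after Rohan ends — done with Rohan.
Omar starts after Dmitri ends — done with Dmitri.
Elena starts before Omar ends → Omar and Elena overlap.

Aoife & Ingrid, Elena & Omar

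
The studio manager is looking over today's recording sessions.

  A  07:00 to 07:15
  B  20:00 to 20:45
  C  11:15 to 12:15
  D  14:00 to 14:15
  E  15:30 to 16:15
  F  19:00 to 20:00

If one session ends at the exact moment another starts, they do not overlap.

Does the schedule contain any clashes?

No

Two intervals overlap when each starts before the other ends.
Sorted by start: A, C, D, E, F, B.
C starts after A ends — done with A.
D starts after C ends — done with C.
E starts after D ends — done with D.
F starts after E ends — done with E.
B starts exactly when F ends (back-to-back, no overlap).
Every pair is clear; the schedule has no overlaps.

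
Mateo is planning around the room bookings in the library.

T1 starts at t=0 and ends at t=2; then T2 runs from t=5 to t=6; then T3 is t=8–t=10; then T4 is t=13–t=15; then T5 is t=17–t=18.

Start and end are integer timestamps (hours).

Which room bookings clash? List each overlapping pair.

no overlapping pairs

Two intervals overlap when each starts before the other ends.
Sorted by start: T1, T2, T3, T4, T5.
T2 starts after T1 ends, so nothing later overlaps T1 either.
T3 starts after T2 ends, so nothing later overlaps T2 either.
T4 starts after T3 ends, so nothing later overlaps T3 either.
T5 starts after T4 ends.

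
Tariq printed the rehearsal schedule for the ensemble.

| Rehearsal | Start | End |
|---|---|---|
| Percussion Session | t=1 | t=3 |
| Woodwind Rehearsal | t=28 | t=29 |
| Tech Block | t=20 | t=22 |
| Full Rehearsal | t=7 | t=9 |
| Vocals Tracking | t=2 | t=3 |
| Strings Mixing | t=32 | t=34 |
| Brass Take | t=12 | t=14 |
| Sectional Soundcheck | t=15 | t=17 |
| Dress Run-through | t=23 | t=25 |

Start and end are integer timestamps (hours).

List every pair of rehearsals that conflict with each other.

Two intervals overlap when each starts before the other ends.
Sorted by start: Percussion Session, Vocals Tracking, Full Rehearsal, Brass Take, Sectional Soundcheck, Tech Block, Dress Run-through, Woodwind Rehearsal, Strings Mixing.
Vocals Tracking starts before Percussion Session ends → Percussion Session and Vocals Tracking overlap.
Full Rehearsal starts after Percussion Session ends, so Percussion Session has no further overlaps.
Full Rehearsal starts after Vocals Tracking ends, so Vocals Tracking has no further overlaps.
Brass Take starts after Full Rehearsal ends, so Full Rehearsal has no further overlaps.
Sectional Soundcheck starts after Brass Take ends, so Brass Take has no further overlaps.
Tech Block starts after Sectional Soundcheck ends, so Sectional Soundcheck has no further overlaps.
Dress Run-through starts after Tech Block ends, so Tech Block has no further overlaps.
Woodwind Rehearsal starts after Dress Run-through ends, so Dress Run-through has no further overlaps.
Strings Mixing starts after Woodwind Rehearsal ends.

Percussion Session & Vocals Tracking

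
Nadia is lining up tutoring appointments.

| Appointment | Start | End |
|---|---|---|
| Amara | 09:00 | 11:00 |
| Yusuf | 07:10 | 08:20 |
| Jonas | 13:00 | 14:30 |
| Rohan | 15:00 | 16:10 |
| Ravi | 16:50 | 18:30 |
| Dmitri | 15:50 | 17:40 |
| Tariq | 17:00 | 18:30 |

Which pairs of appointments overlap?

Dmitri & Ravi, Dmitri & Rohan, Dmitri & Tariq, Ravi & Tariq

Sorted by start: Yusuf, Amara, Jonas, Rohan, Dmitri, Ravi, Tariq.
Amara starts after Yusuf ends, so nothing later overlaps Yusuf either.
Jonas starts after Amara ends, so nothing later overlaps Amara either.
Rohan starts after Jonas ends, so nothing later overlaps Jonas either.
Dmitri starts before Rohan ends → Rohan and Dmitri overlap.
Ravi starts after Rohan ends, so nothing later overlaps Rohan either.
Ravi starts before Dmitri ends → Dmitri and Ravi overlap.
Tariq starts before Dmitri ends → Dmitri and Tariq overlap.
Tariq starts before Ravi ends → Ravi and Tariq overlap.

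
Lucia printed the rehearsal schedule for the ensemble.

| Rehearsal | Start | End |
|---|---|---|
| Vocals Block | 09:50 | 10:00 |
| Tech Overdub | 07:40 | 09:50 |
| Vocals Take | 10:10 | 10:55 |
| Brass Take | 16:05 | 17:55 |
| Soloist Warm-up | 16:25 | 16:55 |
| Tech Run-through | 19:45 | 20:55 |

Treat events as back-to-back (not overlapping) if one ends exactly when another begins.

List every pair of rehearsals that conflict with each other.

Brass Take & Soloist Warm-up

Sorted by start: Tech Overdub, Vocals Block, Vocals Take, Brass Take, Soloist Warm-up, Tech Run-through.
Vocals Block starts exactly when Tech Overdub ends (back-to-back, no overlap); Tech Overdub is clear from here.
Vocals Take starts after Vocals Block ends; Vocals Block is clear from here.
Brass Take starts after Vocals Take ends; Vocals Take is clear from here.
Soloist Warm-up starts before Brass Take ends → Brass Take and Soloist Warm-up overlap.
Tech Run-through starts after Brass Take ends.
Tech Run-through starts after Soloist Warm-up ends.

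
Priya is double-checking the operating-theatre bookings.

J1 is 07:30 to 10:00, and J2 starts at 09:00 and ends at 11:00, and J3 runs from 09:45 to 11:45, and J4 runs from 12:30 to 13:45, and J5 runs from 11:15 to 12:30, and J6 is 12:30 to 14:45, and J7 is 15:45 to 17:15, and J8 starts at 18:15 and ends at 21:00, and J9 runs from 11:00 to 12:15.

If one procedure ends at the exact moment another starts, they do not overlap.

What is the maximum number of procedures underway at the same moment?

Sweep the timeline, counting +1 at each start and −1 at each end (ends before starts at a tie):
07:30 start J1 → 1
09:00 start J2 → 2
09:45 start J3 → 3
10:00 end J1 → 2
11:00 end J2 → 1
11:00 start J9 → 2
11:15 start J5 → 3
11:45 end J3 → 2
12:15 end J9 → 1
12:30 end J5 → 0
12:30 start J4 → 1
12:30 start J6 → 2
13:45 end J4 → 1
14:45 end J6 → 0
15:45 start J7 → 1
17:15 end J7 → 0
18:15 start J8 → 1
21:00 end J8 → 0
Peak is 3, at 09:45 (J1, J2, J3).

3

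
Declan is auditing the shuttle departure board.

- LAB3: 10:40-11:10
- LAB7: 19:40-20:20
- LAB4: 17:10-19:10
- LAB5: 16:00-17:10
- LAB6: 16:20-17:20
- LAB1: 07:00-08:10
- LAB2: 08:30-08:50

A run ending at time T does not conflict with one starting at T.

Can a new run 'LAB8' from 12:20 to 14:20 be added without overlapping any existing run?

LAB1: ends 08:10 at or before LAB8 starts 12:20 → clear.
LAB2: ends 08:50 at or before LAB8 starts 12:20 → clear.
LAB3: ends 11:10 at or before LAB8 starts 12:20 → clear.
LAB5: starts 16:00 at or after LAB8 ends 14:20 → clear.
LAB6: starts 16:20 at or after LAB8 ends 14:20 → clear.
LAB4: starts 17:10 at or after LAB8 ends 14:20 → clear.
LAB7: starts 19:40 at or after LAB8 ends 14:20 → clear.

Yes — the slot is free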